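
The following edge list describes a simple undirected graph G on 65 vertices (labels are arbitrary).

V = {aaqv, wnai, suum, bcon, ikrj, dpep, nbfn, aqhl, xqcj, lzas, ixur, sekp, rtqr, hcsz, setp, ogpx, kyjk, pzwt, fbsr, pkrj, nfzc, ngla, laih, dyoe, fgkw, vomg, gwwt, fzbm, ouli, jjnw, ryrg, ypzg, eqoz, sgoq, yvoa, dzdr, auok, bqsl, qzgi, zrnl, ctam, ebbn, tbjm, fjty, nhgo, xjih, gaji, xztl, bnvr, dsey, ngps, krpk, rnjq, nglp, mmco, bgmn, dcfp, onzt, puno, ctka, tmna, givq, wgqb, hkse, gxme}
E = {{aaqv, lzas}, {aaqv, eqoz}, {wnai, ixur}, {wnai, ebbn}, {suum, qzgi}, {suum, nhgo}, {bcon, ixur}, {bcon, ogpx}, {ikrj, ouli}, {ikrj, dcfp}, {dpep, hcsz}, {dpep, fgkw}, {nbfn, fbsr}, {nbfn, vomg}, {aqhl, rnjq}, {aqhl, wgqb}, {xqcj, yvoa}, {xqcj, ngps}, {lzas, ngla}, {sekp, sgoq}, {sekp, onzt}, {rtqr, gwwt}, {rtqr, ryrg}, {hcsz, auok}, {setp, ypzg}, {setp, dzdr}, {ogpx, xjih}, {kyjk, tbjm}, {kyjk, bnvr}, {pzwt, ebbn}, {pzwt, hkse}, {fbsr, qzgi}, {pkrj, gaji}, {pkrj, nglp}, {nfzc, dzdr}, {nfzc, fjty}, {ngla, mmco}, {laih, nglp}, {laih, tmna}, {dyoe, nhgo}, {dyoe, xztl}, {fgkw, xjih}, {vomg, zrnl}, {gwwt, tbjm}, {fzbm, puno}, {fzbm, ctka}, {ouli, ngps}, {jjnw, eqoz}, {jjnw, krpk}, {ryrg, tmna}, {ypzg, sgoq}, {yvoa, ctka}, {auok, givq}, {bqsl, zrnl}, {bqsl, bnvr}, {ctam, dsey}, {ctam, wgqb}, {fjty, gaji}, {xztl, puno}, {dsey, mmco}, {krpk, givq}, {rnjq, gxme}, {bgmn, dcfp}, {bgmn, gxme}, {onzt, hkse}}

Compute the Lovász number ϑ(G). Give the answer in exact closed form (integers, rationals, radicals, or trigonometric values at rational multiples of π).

65*cos(pi/65)/(cos(pi/65) + 1)

N(ixur) = {wnai, bcon}, |N(ixur)| = 2.
N(ikrj) = {ouli, dcfp}, |N(ikrj)| = 2.
Vertex pzwt has 2 neighbors: ebbn, hkse.
N(ypzg) = {setp, sgoq}, |N(ypzg)| = 2.
Every vertex has degree 2 (N=65); connected 2-regular on 65 ⇒ C_{65}.
The 33 distinct eigenvalues: [2.0, 1.99066, 1.96274, 1.91649, 1.85235, 1.77091, 1.67294, 1.55935, 1.4312, 1.28968, 1.13613, 0.97197, 0.79873, 0.61803, 0.43157, 0.24107, 0.04833, -0.14487, -0.33671, -0.52541, -0.70921, -0.88638, -1.05528, -1.21433, -1.36203, -1.49702, -1.61803, -1.72394, -1.81375, -1.88662, -1.94188, -1.97901, -1.99766].
ϑ = −N·λ_min/(λ_max−λ_min) = −65·(-2*cos(pi/65))/(2−(-2*cos(pi/65))) = 65*cos(pi/65)/(cos(pi/65) + 1).
Numerically 32.481013.
Sandwich: α(G)=32 ≤ ϑ(G)=65*cos(pi/65)/(cos(pi/65) + 1) ≤ χ(Ḡ)=33 (both strict).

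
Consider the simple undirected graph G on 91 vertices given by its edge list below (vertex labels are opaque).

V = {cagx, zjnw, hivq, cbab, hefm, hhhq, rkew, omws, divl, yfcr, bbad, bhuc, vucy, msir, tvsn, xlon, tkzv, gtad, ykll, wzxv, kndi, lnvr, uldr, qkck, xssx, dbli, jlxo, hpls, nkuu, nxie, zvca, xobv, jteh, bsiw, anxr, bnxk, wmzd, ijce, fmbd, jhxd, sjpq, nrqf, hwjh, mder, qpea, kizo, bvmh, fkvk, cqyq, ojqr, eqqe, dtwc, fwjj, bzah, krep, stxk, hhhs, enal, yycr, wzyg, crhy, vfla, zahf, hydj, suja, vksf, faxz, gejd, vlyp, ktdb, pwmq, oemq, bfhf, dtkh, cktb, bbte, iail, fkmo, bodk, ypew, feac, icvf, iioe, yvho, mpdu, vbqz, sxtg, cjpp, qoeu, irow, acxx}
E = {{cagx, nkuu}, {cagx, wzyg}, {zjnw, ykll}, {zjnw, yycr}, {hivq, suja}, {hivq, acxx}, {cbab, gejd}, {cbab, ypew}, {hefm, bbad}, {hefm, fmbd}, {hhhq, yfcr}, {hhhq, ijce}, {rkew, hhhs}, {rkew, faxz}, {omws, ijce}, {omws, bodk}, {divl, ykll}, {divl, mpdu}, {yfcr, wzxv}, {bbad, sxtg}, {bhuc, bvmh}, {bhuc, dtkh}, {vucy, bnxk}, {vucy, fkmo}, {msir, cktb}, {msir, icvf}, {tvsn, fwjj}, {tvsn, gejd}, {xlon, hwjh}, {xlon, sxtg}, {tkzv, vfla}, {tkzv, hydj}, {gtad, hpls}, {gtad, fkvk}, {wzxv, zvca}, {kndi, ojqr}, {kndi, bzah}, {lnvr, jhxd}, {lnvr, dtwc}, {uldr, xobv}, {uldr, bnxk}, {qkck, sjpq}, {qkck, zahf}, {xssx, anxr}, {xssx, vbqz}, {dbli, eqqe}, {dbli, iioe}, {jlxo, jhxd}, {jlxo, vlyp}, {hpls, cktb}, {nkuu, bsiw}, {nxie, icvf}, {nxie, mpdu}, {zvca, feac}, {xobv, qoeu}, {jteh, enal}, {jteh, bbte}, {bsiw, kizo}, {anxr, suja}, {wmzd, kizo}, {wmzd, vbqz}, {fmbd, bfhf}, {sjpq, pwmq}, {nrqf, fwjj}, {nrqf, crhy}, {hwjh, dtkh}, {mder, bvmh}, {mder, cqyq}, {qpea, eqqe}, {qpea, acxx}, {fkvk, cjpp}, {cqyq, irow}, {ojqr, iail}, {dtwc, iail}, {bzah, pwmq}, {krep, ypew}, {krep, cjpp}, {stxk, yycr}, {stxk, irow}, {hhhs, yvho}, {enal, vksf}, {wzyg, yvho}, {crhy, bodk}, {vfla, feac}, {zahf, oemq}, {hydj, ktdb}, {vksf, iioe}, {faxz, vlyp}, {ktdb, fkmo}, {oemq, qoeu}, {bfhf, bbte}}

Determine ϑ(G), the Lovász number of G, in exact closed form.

N(jlxo) = {jhxd, vlyp}, |N(jlxo)| = 2.
deg(hpls) = 2; N(hpls) = {gtad, cktb}.
N(hivq) = {suja, acxx}, |N(hivq)| = 2.
deg(bodk) = 2; N(bodk) = {omws, crhy}.
2-regular, N=91; a single 91-cycle (edge-transitive).
spec(A) ≈ [2.0, 1.9952, 1.981, 1.9572, 1.9242, 1.882, 1.8308, 1.7709, 1.7026, 1.6261, 1.5419, 1.4504, 1.3519, 1.247, 1.1361, 1.0199, 0.8987, 0.7733, 0.6442, 0.5121, 0.3775, 0.2411, 0.1035, -0.0345, -0.1724, -0.3095, -0.445, -0.5785, -0.7092, -0.8365, -0.9599, -1.0786, -1.1923, -1.3002, -1.402, -1.497, -1.585, -1.6653, -1.7378, -1.8019, -1.8575, -1.9042, -1.9419, -1.9703, -1.9893, -1.9988] (distinct, 4 d.p.).
Lovász: ϑ = −91(-2*cos(pi/91))/(2+-(-1)*2*cos(pi/91)) = 91*cos(pi/91)/(cos(pi/91) + 1).
≈ 45.4864 (to 4 d.p.).
45 ≤ 91*cos(pi/91)/(cos(pi/91) + 1) ≤ 46: both strict.

91*cos(pi/91)/(cos(pi/91) + 1)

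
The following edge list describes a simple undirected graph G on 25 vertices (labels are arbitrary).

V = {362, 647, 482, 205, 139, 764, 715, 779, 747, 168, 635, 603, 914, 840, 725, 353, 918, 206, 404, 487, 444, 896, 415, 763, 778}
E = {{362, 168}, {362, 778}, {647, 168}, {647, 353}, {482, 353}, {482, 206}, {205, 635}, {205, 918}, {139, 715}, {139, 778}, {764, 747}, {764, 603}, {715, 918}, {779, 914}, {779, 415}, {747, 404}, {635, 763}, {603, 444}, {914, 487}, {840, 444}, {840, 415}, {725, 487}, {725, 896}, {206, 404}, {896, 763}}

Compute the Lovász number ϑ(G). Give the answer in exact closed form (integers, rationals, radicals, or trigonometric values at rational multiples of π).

25*cos(pi/25)/(cos(pi/25) + 1)

N(725) = {487, 896}, |N(725)| = 2.
N(404) = {747, 206}, |N(404)| = 2.
Vertex 840 has 2 neighbors: 444, 415.
Vertex 168 has 2 neighbors: 362, 647.
G on 25 vertices is 2-regular; connected 2-regular on 25 ⇒ C_{25}.
A has 13 distinct eigenvalues ≈ [2.0, 1.93717, 1.75261, 1.45794, 1.07165, 0.61803, 0.12558, -0.37476, -0.85156, -1.27485, -1.61803, -1.85955, -1.98423].
ϑ = −N·λ_min/(λ_max−λ_min) = −25·(-2*cos(pi/25))/(2−(-2*cos(pi/25))) = 25*cos(pi/25)/(cos(pi/25) + 1).
ϑ(G) ≈ 12.4505218.
12 ≤ 25*cos(pi/25)/(cos(pi/25) + 1) ≤ 13: both strict.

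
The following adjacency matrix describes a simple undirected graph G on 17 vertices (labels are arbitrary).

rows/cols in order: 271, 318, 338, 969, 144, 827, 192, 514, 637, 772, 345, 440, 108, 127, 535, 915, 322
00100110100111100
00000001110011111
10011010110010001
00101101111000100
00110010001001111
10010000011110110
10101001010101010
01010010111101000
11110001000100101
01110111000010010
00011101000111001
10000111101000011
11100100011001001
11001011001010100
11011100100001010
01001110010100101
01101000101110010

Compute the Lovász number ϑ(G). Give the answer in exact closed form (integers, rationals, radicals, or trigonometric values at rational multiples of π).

sqrt(17)

Vertex 108 has 8 neighbors: 271, 318, 338, 827, 772, 345, 127, 322.
N(514) = {318, 969, 192, 637, 772, 345, 440, 127}, |N(514)| = 8.
Vertex 440 has 8 neighbors: 271, 827, 192, 514, 637, 345, 915, 322.
Vertex 345 has 8 neighbors: 969, 144, 827, 514, 440, 108, 127, 322.
17-vertex 8-regular graph: Paley(17): SR with (k,λ,μ)=(8,3,4).
A has 3 distinct eigenvalues ≈ [8.0, 1.5616, -2.5616].
Lovász (edge-transitive): ϑ = −17·(-sqrt(17)/2 - 1/2)/((8)−(-sqrt(17)/2 - 1/2)) = sqrt(17).
ϑ(G) ≈ 4.12311.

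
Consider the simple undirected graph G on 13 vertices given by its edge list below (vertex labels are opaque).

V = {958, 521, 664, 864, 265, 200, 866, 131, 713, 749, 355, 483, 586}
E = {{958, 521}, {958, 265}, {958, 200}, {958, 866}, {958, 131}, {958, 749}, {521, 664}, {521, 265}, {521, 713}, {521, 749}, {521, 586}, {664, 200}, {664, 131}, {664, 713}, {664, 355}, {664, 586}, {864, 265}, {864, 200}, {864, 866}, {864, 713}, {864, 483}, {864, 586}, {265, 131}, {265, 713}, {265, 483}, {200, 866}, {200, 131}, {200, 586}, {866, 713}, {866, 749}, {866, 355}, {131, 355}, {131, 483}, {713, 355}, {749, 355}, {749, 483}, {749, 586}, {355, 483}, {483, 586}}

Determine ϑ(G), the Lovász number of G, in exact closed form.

deg(586) = 6; N(586) = {521, 664, 864, 200, 749, 483}.
deg(664) = 6; N(664) = {521, 200, 131, 713, 355, 586}.
Vertex 864 has 6 neighbors: 265, 200, 866, 713, 483, 586.
N(265) = {958, 521, 864, 131, 713, 483}, |N(265)| = 6.
deg(v) = 6 for all v (|V|=13); Paley(13): SR with (k,λ,μ)=(6,2,3).
Distinct eigenvalues (to 3 d.p.): [6.0, 1.303, -2.303].
With N=13: ϑ(G) = 13·(-(-sqrt(13)/2 - 1/2))/(6−(-sqrt(13)/2 - 1/2)) = sqrt(13).
Numerically 3.605551.

sqrt(13)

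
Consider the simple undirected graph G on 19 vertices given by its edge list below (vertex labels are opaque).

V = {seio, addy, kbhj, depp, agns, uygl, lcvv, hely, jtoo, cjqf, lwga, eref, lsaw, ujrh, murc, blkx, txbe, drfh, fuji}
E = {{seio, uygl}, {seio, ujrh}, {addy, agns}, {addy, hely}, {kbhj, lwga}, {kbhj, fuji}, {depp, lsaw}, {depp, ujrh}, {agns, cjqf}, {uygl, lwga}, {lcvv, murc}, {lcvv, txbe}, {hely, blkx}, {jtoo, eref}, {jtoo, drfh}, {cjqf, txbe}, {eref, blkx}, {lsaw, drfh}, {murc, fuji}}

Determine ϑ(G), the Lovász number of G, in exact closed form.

19*cos(pi/19)/(cos(pi/19) + 1)

deg(blkx) = 2; N(blkx) = {hely, eref}.
N(jtoo) = {eref, drfh}, |N(jtoo)| = 2.
N(kbhj) = {lwga, fuji}, |N(kbhj)| = 2.
deg(txbe) = 2; N(txbe) = {lcvv, cjqf}.
Regular of degree 2 on 19 vertices: a single 19-cycle (edge-transitive).
Distinct eigenvalues (to 4 d.p.): [2.0, 1.8916, 1.5783, 1.0939, 0.491, -0.1652, -0.8034, -1.3546, -1.7589, -1.9727].
Lovász: ϑ = −19(-2*cos(pi/19))/(2+-(-1)*2*cos(pi/19)) = 19*cos(pi/19)/(cos(pi/19) + 1).
Numerically 9.4347714.
9 ≤ 19*cos(pi/19)/(cos(pi/19) + 1) ≤ 10: both strict.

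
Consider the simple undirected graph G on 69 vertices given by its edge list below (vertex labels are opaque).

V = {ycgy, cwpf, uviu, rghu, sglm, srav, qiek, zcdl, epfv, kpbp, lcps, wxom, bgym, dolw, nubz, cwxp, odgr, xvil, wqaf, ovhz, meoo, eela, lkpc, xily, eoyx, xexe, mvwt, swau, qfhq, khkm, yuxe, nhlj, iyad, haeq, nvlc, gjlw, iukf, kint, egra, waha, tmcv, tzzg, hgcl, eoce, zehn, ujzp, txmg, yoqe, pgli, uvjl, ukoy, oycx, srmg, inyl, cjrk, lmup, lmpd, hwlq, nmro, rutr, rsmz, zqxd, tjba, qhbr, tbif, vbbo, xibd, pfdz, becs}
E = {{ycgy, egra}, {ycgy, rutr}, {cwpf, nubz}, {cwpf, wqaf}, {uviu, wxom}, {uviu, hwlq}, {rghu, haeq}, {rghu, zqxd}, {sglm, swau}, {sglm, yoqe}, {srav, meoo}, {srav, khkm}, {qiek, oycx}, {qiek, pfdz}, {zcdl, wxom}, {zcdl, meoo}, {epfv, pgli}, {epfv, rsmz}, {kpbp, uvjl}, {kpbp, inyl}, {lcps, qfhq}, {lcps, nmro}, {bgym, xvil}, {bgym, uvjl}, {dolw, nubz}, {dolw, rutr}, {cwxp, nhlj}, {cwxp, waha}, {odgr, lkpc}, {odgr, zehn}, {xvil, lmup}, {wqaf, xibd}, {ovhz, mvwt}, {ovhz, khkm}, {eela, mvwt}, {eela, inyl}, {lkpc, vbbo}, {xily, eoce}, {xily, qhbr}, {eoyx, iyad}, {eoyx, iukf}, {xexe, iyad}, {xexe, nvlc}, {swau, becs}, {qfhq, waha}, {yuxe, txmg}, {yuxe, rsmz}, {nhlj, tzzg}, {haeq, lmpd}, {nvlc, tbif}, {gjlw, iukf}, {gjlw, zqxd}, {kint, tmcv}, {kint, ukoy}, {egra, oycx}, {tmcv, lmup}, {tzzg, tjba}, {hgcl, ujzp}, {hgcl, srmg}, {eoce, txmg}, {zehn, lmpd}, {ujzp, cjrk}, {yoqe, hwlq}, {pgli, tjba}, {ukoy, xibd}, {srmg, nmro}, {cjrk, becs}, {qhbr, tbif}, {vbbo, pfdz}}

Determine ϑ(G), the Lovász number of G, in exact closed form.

69*cos(pi/69)/(cos(pi/69) + 1)

N(nvlc) = {xexe, tbif}, |N(nvlc)| = 2.
N(rghu) = {haeq, zqxd}, |N(rghu)| = 2.
Vertex sglm has 2 neighbors: swau, yoqe.
Vertex tbif has 2 neighbors: nvlc, qhbr.
Every vertex has degree 2 (N=69); the odd cycle C_{69}.
Distinct eigenvalues (to 5 d.p.): [2.0, 1.99171, 1.96692, 1.92583, 1.86879, 1.79626, 1.70884, 1.60726, 1.49237, 1.36511, 1.22653, 1.0778, 0.92013, 0.75484, 0.58329, 0.40691, 0.22716, 0.04553, -0.13648, -0.31737, -0.49562, -0.66976, -0.83835, -1.0, -1.15336, -1.29716, -1.43022, -1.55142, -1.65977, -1.75437, -1.83442, -1.89928, -1.9484, -1.98137, -1.99793].
Lovász: ϑ = −69(-2*cos(pi/69))/(2+-(-1)*2*cos(pi/69)) = 69*cos(pi/69)/(cos(pi/69) + 1).
= 34.482114… (decimal).
34 ≤ 69*cos(pi/69)/(cos(pi/69) + 1) ≤ 35: both strict.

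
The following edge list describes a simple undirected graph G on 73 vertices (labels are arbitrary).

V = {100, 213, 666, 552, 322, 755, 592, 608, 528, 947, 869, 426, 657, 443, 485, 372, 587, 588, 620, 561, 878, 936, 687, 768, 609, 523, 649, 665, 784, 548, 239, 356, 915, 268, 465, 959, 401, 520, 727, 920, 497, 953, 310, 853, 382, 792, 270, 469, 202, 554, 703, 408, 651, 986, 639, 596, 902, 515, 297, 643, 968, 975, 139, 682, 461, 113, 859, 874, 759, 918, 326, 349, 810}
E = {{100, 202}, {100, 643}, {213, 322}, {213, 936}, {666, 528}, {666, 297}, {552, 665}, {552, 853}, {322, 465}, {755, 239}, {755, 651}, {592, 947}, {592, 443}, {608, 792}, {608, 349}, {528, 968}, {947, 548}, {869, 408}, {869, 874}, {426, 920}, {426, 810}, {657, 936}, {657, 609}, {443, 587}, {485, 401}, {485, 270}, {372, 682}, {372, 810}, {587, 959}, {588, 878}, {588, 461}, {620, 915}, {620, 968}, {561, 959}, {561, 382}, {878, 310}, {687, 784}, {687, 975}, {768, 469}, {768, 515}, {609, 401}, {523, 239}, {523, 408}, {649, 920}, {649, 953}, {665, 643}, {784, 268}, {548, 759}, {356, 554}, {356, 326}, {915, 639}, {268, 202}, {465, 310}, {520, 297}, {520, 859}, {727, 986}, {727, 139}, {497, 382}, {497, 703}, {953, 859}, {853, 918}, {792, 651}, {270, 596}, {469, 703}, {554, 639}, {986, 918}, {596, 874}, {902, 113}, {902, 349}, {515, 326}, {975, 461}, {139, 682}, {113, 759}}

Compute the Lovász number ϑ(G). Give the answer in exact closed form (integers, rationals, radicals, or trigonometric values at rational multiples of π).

73*cos(pi/73)/(cos(pi/73) + 1)

Vertex 239 has 2 neighbors: 755, 523.
Vertex 461 has 2 neighbors: 588, 975.
Vertex 408 has 2 neighbors: 869, 523.
Vertex 202 has 2 neighbors: 100, 268.
73-vertex 2-regular graph: a single 73-cycle (edge-transitive).
The 37 distinct eigenvalues: [2.0, 1.9926, 1.9704, 1.9337, 1.8826, 1.8176, 1.7392, 1.6478, 1.5443, 1.4293, 1.3038, 1.1686, 1.0247, 0.8733, 0.7154, 0.5522, 0.3849, 0.2148, 0.043, -0.129, -0.3001, -0.469, -0.6344, -0.7951, -0.9499, -1.0977, -1.2373, -1.3678, -1.4882, -1.5976, -1.6951, -1.7801, -1.8518, -1.9099, -1.9539, -1.9834, -1.9981].
With N=73: ϑ(G) = 73·(-(-1)*2*cos(pi/73))/(2−(-2*cos(pi/73))) = 73*cos(pi/73)/(cos(pi/73) + 1).
ϑ(G) ≈ 36.4830948.
36 ≤ 73*cos(pi/73)/(cos(pi/73) + 1) ≤ 37: both strict.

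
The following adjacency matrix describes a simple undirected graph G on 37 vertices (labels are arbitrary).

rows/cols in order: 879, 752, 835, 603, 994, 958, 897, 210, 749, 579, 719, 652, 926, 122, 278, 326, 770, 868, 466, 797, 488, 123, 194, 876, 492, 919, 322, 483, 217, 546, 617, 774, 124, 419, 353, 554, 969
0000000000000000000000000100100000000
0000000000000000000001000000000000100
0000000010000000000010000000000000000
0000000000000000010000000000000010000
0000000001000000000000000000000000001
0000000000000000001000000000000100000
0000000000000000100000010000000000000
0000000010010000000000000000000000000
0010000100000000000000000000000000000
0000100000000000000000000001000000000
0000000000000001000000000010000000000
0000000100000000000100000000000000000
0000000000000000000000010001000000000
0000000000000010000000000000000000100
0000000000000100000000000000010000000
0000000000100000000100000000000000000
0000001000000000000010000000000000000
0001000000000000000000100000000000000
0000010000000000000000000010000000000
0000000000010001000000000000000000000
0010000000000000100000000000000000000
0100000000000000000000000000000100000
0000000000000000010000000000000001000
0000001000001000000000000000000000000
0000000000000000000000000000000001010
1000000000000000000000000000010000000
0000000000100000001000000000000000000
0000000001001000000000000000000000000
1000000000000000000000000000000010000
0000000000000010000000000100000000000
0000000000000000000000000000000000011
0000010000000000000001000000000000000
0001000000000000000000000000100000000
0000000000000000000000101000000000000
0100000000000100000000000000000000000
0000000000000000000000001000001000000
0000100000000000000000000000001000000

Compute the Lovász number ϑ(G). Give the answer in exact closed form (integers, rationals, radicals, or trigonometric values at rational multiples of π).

deg(466) = 2; N(466) = {958, 322}.
Vertex 322 has 2 neighbors: 719, 466.
N(492) = {419, 554}, |N(492)| = 2.
deg(752) = 2; N(752) = {123, 353}.
2-regular, N=37; a single 37-cycle (edge-transitive).
A has 19 distinct eigenvalues ≈ [2.0, 1.97123, 1.88575, 1.74603, 1.55607, 1.32135, 1.04861, 0.74571, 0.42136, 0.08488, -0.25404, -0.58565, -0.90041, -1.18927, -1.44391, -1.65702, -1.82246, -1.93547, -1.99279].
With N=37: ϑ(G) = 37·(-(-1)*2*cos(pi/37))/(2−(-2*cos(pi/37))) = 37*cos(pi/37)/(cos(pi/37) + 1).
Numerically 18.46661664.
18 ≤ 37*cos(pi/37)/(cos(pi/37) + 1) ≤ 19: both strict.

37*cos(pi/37)/(cos(pi/37) + 1)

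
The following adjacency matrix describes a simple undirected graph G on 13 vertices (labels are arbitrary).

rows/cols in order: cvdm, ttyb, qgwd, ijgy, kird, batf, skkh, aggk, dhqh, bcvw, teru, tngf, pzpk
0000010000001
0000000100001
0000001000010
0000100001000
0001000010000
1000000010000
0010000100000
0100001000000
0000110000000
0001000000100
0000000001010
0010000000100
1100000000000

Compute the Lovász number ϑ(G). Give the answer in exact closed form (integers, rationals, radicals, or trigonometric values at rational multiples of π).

Vertex qgwd has 2 neighbors: skkh, tngf.
N(kird) = {ijgy, dhqh}, |N(kird)| = 2.
N(batf) = {cvdm, dhqh}, |N(batf)| = 2.
deg(aggk) = 2; N(aggk) = {ttyb, skkh}.
2-regular, N=13; this is C_{13}, the 13-cycle.
spec(A) ≈ [2.0, 1.77091, 1.13613, 0.24107, -0.70921, -1.49702, -1.94188] (distinct, 5 d.p.).
ϑ = −N·λ_min/(λ_max−λ_min) = −13·(-2*cos(pi/13))/(2−(-2*cos(pi/13))) = 13*cos(pi/13)/(cos(pi/13) + 1).
≈ 6.40417 (to 5 d.p.).
Check 6 ≤ 13*cos(pi/13)/(cos(pi/13) + 1) ≤ 7: both strict.

13*cos(pi/13)/(cos(pi/13) + 1)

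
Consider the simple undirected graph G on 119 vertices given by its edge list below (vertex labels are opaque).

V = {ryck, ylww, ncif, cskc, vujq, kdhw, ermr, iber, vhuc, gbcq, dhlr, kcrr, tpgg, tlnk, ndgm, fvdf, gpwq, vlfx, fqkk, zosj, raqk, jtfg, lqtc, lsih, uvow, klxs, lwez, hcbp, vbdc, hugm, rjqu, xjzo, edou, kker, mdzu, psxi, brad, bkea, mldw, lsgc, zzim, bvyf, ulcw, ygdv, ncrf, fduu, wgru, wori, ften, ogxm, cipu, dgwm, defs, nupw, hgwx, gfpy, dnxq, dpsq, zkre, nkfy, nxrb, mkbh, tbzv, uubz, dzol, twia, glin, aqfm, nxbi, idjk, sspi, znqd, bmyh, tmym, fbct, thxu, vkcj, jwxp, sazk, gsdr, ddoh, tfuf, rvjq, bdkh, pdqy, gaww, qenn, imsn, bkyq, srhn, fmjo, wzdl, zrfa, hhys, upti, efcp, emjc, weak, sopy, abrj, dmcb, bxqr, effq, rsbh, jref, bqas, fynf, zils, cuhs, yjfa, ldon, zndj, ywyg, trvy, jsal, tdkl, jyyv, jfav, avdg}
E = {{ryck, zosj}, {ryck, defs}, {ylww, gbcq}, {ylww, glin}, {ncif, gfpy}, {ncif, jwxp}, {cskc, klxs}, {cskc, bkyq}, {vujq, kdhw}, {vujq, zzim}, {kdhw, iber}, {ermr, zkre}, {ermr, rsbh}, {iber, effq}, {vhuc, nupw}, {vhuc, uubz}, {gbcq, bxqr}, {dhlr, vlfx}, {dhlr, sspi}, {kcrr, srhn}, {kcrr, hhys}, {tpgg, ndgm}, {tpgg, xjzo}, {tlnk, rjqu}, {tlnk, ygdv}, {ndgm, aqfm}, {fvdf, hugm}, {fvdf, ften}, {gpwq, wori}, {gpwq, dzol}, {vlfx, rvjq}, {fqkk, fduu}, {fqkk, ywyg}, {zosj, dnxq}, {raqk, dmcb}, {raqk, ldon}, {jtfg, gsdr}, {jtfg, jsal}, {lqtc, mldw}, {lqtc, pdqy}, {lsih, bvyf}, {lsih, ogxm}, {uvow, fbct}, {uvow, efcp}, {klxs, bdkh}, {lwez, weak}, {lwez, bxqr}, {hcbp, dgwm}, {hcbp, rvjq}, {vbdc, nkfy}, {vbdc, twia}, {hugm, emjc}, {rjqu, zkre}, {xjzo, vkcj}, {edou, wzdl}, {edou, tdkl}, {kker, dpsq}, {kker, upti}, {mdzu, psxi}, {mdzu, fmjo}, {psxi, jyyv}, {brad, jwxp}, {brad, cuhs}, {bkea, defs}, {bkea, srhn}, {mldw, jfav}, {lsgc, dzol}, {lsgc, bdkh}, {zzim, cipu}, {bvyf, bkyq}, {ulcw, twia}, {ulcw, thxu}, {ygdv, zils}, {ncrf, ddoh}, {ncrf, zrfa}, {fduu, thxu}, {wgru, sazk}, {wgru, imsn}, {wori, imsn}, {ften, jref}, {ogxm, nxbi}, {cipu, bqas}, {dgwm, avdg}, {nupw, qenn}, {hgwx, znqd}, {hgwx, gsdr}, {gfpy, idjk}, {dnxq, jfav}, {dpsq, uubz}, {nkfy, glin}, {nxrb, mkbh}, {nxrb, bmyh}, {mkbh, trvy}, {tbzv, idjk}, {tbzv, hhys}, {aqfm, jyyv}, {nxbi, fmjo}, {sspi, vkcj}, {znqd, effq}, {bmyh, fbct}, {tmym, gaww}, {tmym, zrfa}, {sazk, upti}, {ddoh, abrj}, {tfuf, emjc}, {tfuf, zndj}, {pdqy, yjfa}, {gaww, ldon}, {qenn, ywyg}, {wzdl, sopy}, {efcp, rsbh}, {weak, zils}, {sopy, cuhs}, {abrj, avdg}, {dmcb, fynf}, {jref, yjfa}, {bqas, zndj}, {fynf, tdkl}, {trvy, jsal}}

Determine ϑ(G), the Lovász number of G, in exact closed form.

Vertex nxbi has 2 neighbors: ogxm, fmjo.
N(aqfm) = {ndgm, jyyv}, |N(aqfm)| = 2.
Vertex thxu has 2 neighbors: ulcw, fduu.
N(vlfx) = {dhlr, rvjq}, |N(vlfx)| = 2.
Regular of degree 2 on 119 vertices: connected 2-regular on 119 ⇒ C_{119}.
spec(A) ≈ [2.0, 1.9972, 1.9889, 1.975, 1.9556, 1.9307, 1.9005, 1.8649, 1.8242, 1.7784, 1.7276, 1.672, 1.6118, 1.5471, 1.478, 1.4048, 1.3278, 1.247, 1.1627, 1.0752, 0.9847, 0.8915, 0.7957, 0.6978, 0.5979, 0.4964, 0.3934, 0.2894, 0.1845, 0.0792, -0.0264, -0.1319, -0.237, -0.3415, -0.445, -0.5473, -0.6481, -0.747, -0.8439, -0.9384, -1.0303, -1.1194, -1.2053, -1.2878, -1.3668, -1.4419, -1.5131, -1.58, -1.6425, -1.7004, -1.7536, -1.8019, -1.8452, -1.8834, -1.9163, -1.9438, -1.9659, -1.9826, -1.9937, -1.9993] (distinct, 4 d.p.).
ϑ = −N·λ_min/(λ_max−λ_min) = −119·(-2*cos(pi/119))/(2−(-2*cos(pi/119))) = 119*cos(pi/119)/(cos(pi/119) + 1).
Numerically 59.48963.
59 ≤ 119*cos(pi/119)/(cos(pi/119) + 1) ≤ 60: both strict.

119*cos(pi/119)/(cos(pi/119) + 1)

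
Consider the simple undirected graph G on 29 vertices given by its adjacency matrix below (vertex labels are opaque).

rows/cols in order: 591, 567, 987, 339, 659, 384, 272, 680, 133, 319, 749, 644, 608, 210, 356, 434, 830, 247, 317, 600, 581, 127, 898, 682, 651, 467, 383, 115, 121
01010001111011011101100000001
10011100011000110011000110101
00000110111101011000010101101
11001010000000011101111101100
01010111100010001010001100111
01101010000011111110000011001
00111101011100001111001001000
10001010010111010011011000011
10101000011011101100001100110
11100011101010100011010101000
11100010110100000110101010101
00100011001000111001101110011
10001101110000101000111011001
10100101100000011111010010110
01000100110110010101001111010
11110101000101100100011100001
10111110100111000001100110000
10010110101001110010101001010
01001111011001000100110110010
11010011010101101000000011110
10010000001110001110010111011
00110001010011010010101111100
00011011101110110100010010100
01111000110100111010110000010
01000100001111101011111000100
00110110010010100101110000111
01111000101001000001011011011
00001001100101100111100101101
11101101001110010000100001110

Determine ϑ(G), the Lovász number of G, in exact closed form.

Vertex 682 has 14 neighbors: 567, 987, 339, 659, 133, 319, 644, 356, 434, 830, 317, 581, 127, 115.
Vertex 317 has 14 neighbors: 567, 659, 384, 272, 680, 319, 749, 210, 247, 581, 127, 682, 651, 115.
Vertex 830 has 14 neighbors: 591, 987, 339, 659, 384, 272, 133, 644, 608, 210, 600, 581, 682, 651.
Vertex 384 has 14 neighbors: 567, 987, 659, 272, 608, 210, 356, 434, 830, 247, 317, 651, 467, 121.
Regular of degree 14 on 29 vertices: Paley(29): SR with (k,λ,μ)=(14,6,7).
The 3 distinct eigenvalues: [14.0, 2.19258, -3.19258].
λ_max=14, λ_min=-sqrt(29)/2 - 1/2; ϑ = −29·λ_min/(λ_max−λ_min) = sqrt(29).
= 5.38516481… (decimal).

sqrt(29)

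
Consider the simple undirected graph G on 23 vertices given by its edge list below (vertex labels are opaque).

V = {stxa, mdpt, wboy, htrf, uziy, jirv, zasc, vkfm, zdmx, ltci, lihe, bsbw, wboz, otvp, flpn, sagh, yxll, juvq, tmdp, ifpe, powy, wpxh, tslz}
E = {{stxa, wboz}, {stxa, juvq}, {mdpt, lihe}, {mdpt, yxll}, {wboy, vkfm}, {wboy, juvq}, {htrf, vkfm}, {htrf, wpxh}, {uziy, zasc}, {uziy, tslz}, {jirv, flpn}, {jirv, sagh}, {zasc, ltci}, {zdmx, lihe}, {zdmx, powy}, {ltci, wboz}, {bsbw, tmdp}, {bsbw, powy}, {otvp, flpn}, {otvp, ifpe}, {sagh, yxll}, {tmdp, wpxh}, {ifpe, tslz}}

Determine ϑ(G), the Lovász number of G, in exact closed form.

23*cos(pi/23)/(cos(pi/23) + 1)

deg(jirv) = 2; N(jirv) = {flpn, sagh}.
N(flpn) = {jirv, otvp}, |N(flpn)| = 2.
deg(zdmx) = 2; N(zdmx) = {lihe, powy}.
Vertex ifpe has 2 neighbors: otvp, tslz.
Every vertex has degree 2 (N=23); the odd cycle C_{23}.
The 12 distinct eigenvalues: [2.0, 1.9258, 1.7088, 1.3651, 0.9201, 0.4069, -0.1365, -0.6698, -1.1534, -1.5514, -1.8344, -1.9814].
Lovász: ϑ = −23(-2*cos(pi/23))/(2+-(-1)*2*cos(pi/23)) = 23*cos(pi/23)/(cos(pi/23) + 1).
Numerically 11.44619.
Sandwich: α(G)=11 ≤ ϑ(G)=23*cos(pi/23)/(cos(pi/23) + 1) ≤ χ(Ḡ)=12 (both strict).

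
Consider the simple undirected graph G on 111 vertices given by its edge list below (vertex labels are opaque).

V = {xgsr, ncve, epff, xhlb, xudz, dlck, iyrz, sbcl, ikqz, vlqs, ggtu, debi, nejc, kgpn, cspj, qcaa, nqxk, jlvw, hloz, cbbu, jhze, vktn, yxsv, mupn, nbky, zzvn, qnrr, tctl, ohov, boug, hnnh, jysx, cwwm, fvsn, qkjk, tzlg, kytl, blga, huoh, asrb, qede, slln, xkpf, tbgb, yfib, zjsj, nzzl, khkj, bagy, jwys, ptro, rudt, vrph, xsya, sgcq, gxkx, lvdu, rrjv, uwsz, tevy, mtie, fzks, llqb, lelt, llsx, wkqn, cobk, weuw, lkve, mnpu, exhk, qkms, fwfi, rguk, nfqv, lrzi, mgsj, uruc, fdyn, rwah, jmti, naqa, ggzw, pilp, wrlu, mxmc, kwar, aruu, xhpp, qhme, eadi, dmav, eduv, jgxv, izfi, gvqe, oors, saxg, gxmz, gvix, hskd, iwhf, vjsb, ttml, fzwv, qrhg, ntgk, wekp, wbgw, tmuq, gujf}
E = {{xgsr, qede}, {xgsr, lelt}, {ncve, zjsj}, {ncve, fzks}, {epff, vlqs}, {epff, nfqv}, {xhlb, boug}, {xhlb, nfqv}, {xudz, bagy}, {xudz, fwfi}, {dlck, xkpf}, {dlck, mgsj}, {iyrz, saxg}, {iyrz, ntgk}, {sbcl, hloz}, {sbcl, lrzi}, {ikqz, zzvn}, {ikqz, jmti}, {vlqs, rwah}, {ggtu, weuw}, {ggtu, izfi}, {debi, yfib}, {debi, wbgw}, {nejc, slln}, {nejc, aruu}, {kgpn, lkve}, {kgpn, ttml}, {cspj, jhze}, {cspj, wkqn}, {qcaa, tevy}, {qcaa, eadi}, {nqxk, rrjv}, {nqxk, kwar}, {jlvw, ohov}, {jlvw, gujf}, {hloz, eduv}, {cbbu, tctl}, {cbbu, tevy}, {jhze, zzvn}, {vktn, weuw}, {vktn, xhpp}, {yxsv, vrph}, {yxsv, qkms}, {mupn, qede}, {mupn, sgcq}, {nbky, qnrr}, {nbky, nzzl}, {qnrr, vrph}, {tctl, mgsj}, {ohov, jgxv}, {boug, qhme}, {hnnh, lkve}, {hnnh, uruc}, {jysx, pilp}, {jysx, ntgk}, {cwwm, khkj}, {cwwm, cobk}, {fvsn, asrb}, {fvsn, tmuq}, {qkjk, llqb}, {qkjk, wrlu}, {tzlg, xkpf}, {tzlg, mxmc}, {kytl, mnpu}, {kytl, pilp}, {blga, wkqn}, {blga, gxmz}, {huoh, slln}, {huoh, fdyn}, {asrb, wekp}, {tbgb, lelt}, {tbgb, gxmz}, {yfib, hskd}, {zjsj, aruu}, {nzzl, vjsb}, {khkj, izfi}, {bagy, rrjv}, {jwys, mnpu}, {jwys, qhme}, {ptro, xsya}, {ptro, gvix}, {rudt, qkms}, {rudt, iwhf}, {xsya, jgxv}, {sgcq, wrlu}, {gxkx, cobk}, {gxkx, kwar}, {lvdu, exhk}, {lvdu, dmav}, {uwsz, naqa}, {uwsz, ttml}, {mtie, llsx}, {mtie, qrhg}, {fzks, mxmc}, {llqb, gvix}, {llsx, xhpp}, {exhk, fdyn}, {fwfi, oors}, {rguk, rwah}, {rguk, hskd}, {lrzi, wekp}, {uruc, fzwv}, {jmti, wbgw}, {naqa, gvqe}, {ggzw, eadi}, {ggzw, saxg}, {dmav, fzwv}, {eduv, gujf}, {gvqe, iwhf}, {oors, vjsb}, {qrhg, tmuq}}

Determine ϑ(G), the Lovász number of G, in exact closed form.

deg(nzzl) = 2; N(nzzl) = {nbky, vjsb}.
N(llsx) = {mtie, xhpp}, |N(llsx)| = 2.
N(llqb) = {qkjk, gvix}, |N(llqb)| = 2.
Vertex rwah has 2 neighbors: vlqs, rguk.
111-vertex 2-regular graph: connected 2-regular on 111 ⇒ C_{111}.
A has 56 distinct eigenvalues ≈ [2.0, 1.9968, 1.9872, 1.9712, 1.949, 1.9204, 1.8858, 1.845, 1.7984, 1.746, 1.688, 1.6247, 1.5561, 1.4825, 1.4042, 1.3213, 1.2343, 1.1433, 1.0486, 0.9506, 0.8495, 0.7457, 0.6395, 0.5313, 0.4214, 0.3101, 0.1978, 0.0849, -0.0283, -0.1414, -0.254, -0.3659, -0.4765, -0.5856, -0.6929, -0.7979, -0.9004, -1.0, -1.0964, -1.1893, -1.2783, -1.3633, -1.4439, -1.5199, -1.591, -1.657, -1.7177, -1.7729, -1.8225, -1.8661, -1.9039, -1.9355, -1.9609, -1.98, -1.9928, -1.9992].
Lovász (edge-transitive): ϑ = −111·(-2*cos(pi/111))/((2)−(-2*cos(pi/111))) = 111*cos(pi/111)/(cos(pi/111) + 1).
Numerically 55.48888.
Check 55 ≤ 111*cos(pi/111)/(cos(pi/111) + 1) ≤ 56: both strict.

111*cos(pi/111)/(cos(pi/111) + 1)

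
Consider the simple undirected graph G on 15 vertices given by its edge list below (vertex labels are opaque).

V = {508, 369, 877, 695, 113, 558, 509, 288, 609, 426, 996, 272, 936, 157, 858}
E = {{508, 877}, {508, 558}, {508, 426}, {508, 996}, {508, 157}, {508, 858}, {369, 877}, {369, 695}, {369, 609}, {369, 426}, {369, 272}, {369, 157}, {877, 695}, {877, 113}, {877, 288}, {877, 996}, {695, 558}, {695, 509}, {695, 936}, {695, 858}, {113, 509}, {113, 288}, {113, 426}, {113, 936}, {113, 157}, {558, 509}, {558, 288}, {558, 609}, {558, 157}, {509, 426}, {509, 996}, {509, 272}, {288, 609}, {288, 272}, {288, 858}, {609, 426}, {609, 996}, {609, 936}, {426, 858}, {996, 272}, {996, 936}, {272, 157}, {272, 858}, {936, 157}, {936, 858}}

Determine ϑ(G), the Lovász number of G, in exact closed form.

N(157) = {508, 369, 113, 558, 272, 936}, |N(157)| = 6.
N(113) = {877, 509, 288, 426, 936, 157}, |N(113)| = 6.
deg(509) = 6; N(509) = {695, 113, 558, 426, 996, 272}.
N(558) = {508, 695, 509, 288, 609, 157}, |N(558)| = 6.
6-regular, N=15; Kneser-type, 2-subsets of [6].
Distinct eigenvalues (to 6 d.p.): [6.0, 1.0, -3.0].
Lovász (edge-transitive): ϑ = −15·(-3)/((6)−(-3)) = 5.
Numerically 5.0000.

5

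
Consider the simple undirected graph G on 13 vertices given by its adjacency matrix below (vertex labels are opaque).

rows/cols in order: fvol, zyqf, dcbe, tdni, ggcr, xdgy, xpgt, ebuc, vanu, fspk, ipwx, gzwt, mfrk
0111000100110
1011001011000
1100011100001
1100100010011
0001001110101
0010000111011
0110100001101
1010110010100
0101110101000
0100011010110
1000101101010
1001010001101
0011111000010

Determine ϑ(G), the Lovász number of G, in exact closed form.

sqrt(13)

deg(ebuc) = 6; N(ebuc) = {fvol, dcbe, ggcr, xdgy, vanu, ipwx}.
Vertex dcbe has 6 neighbors: fvol, zyqf, xdgy, xpgt, ebuc, mfrk.
N(tdni) = {fvol, zyqf, ggcr, vanu, gzwt, mfrk}, |N(tdni)| = 6.
Vertex xdgy has 6 neighbors: dcbe, ebuc, vanu, fspk, gzwt, mfrk.
6-regular, N=13; SR(13,6,2,3) — a Paley graph.
Distinct eigenvalues (to 3 d.p.): [6.0, 1.303, -2.303].
ϑ = −N·λ_min/(λ_max−λ_min) = −13·(-sqrt(13)/2 - 1/2)/(6−(-sqrt(13)/2 - 1/2)) = sqrt(13).
≈ 3.60555128 (to 8 d.p.).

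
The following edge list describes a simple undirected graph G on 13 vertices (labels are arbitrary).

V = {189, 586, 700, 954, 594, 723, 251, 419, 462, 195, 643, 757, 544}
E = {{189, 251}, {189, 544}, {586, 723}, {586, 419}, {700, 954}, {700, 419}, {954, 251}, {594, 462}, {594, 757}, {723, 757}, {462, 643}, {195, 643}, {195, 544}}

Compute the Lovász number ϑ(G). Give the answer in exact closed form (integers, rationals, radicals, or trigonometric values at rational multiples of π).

deg(544) = 2; N(544) = {189, 195}.
N(251) = {189, 954}, |N(251)| = 2.
N(643) = {462, 195}, |N(643)| = 2.
Vertex 462 has 2 neighbors: 594, 643.
G on 13 vertices is 2-regular; the odd cycle C_{13}.
The 7 distinct eigenvalues: [2.0, 1.770912, 1.136129, 0.241073, -0.70921, -1.497021, -1.941884].
λ_max=2, λ_min=-2*cos(pi/13); ϑ = −13·λ_min/(λ_max−λ_min) = 13*cos(pi/13)/(cos(pi/13) + 1).
≈ 6.40417 (to 5 d.p.).
6 ≤ 13*cos(pi/13)/(cos(pi/13) + 1) ≤ 7: both strict.

13*cos(pi/13)/(cos(pi/13) + 1)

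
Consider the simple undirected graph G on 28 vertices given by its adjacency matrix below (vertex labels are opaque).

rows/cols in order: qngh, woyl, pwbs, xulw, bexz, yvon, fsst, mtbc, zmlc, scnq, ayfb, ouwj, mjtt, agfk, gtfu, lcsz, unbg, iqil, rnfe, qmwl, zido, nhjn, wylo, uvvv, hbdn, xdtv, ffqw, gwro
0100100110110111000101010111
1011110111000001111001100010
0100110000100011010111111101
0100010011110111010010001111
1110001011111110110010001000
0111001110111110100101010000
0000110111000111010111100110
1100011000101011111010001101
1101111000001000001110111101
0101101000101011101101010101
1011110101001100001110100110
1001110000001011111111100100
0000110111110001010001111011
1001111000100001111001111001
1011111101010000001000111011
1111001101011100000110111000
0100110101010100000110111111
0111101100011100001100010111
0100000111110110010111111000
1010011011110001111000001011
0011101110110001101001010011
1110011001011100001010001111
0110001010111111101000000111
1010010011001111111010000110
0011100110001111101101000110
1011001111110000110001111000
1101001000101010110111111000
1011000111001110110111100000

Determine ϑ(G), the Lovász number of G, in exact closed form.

7

deg(lcsz) = 15; N(lcsz) = {qngh, woyl, pwbs, xulw, fsst, mtbc, scnq, ouwj, mjtt, agfk, qmwl, zido, wylo, uvvv, hbdn}.
deg(qmwl) = 15; N(qmwl) = {qngh, pwbs, yvon, fsst, zmlc, scnq, ayfb, ouwj, lcsz, unbg, iqil, rnfe, hbdn, ffqw, gwro}.
N(fsst) = {bexz, yvon, mtbc, zmlc, scnq, agfk, gtfu, lcsz, iqil, qmwl, zido, nhjn, wylo, xdtv, ffqw}, |N(fsst)| = 15.
deg(unbg) = 15; N(unbg) = {woyl, bexz, yvon, mtbc, scnq, ouwj, agfk, qmwl, zido, wylo, uvvv, hbdn, xdtv, ffqw, gwro}.
15-regular, N=28; Kneser-type, 2-subsets of [8].
Distinct eigenvalues (to 5 d.p.): [15.0, 1.0, -5.0].
λ_max=15, λ_min=-5; ϑ = −28·λ_min/(λ_max−λ_min) = 7.
ϑ(G) ≈ 7.00000.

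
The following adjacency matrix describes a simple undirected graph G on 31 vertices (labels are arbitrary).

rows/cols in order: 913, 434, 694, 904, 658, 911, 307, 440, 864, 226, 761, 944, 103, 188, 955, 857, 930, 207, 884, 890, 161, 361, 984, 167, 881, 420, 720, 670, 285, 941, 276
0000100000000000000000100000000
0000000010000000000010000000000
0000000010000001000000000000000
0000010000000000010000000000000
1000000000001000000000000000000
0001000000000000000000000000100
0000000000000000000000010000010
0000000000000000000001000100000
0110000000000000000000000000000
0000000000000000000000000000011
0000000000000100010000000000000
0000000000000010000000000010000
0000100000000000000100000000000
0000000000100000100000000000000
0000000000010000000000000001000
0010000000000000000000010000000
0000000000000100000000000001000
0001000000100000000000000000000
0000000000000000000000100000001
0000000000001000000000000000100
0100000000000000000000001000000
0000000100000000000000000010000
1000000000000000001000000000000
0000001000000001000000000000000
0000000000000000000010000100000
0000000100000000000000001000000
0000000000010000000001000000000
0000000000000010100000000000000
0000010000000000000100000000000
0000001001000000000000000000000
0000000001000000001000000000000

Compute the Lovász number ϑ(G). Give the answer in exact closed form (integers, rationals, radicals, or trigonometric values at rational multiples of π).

deg(984) = 2; N(984) = {913, 884}.
deg(904) = 2; N(904) = {911, 207}.
N(670) = {955, 930}, |N(670)| = 2.
Vertex 361 has 2 neighbors: 440, 720.
Every vertex has degree 2 (N=31); the odd cycle C_{31}.
spec(A) ≈ [2.0, 1.95906, 1.83792, 1.64153, 1.37793, 1.05793, 0.69461, 0.30286, -0.1013, -0.50131, -0.88079, -1.22421, -1.51752, -1.74869, -1.90828, -1.98974] (distinct, 5 d.p.).
λ_max=2, λ_min=-2*cos(pi/31); ϑ = −31·λ_min/(λ_max−λ_min) = 31*cos(pi/31)/(cos(pi/31) + 1).
Numerically 15.46013499.
Lovász sandwich 15 ≤ 31*cos(pi/31)/(cos(pi/31) + 1) ≤ 16: both strict.

31*cos(pi/31)/(cos(pi/31) + 1)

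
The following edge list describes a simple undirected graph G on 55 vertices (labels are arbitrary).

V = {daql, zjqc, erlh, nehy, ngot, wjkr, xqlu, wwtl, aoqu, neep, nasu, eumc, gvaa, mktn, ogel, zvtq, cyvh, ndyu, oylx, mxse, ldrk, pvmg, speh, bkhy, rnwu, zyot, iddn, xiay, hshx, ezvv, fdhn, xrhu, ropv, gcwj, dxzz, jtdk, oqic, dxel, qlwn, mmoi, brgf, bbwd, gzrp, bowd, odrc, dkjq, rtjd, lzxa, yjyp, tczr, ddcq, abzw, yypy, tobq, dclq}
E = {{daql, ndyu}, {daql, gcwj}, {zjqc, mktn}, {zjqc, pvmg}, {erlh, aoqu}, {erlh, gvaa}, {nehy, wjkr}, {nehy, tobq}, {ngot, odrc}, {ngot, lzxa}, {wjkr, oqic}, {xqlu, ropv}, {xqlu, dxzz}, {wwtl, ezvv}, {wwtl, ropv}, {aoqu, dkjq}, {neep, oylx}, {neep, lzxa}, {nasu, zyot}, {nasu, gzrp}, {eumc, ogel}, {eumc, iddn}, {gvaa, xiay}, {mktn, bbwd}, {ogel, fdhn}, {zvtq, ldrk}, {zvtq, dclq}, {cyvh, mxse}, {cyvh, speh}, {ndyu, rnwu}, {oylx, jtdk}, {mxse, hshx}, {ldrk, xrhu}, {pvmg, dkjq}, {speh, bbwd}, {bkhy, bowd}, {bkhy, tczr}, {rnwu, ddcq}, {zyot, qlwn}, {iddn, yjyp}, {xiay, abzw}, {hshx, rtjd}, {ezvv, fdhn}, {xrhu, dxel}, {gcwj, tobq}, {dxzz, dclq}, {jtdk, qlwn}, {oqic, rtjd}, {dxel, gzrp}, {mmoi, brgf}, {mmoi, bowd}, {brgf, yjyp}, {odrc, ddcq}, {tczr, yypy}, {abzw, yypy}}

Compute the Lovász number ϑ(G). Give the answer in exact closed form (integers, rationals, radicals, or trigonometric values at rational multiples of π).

Vertex ogel has 2 neighbors: eumc, fdhn.
Vertex dclq has 2 neighbors: zvtq, dxzz.
N(eumc) = {ogel, iddn}, |N(eumc)| = 2.
Vertex wjkr has 2 neighbors: nehy, oqic.
55-vertex 2-regular graph: a single 55-cycle (edge-transitive).
spec(A) ≈ [2.0, 1.98696, 1.94802, 1.88369, 1.7948, 1.68251, 1.54828, 1.39388, 1.2213, 1.03279, 0.83083, 0.61803, 0.39718, 0.17115, -0.05711, -0.28463, -0.50844, -0.72562, -0.93333, -1.12889, -1.30972, -1.47348, -1.61803, -1.74149, -1.84225, -1.91899, -1.97071, -1.99674] (distinct, 5 d.p.).
ϑ = −N·λ_min/(λ_max−λ_min) = −55·(-2*cos(pi/55))/(2−(-2*cos(pi/55))) = 55*cos(pi/55)/(cos(pi/55) + 1).
Numerically 27.47756.
Check 27 ≤ 55*cos(pi/55)/(cos(pi/55) + 1) ≤ 28: both strict.

55*cos(pi/55)/(cos(pi/55) + 1)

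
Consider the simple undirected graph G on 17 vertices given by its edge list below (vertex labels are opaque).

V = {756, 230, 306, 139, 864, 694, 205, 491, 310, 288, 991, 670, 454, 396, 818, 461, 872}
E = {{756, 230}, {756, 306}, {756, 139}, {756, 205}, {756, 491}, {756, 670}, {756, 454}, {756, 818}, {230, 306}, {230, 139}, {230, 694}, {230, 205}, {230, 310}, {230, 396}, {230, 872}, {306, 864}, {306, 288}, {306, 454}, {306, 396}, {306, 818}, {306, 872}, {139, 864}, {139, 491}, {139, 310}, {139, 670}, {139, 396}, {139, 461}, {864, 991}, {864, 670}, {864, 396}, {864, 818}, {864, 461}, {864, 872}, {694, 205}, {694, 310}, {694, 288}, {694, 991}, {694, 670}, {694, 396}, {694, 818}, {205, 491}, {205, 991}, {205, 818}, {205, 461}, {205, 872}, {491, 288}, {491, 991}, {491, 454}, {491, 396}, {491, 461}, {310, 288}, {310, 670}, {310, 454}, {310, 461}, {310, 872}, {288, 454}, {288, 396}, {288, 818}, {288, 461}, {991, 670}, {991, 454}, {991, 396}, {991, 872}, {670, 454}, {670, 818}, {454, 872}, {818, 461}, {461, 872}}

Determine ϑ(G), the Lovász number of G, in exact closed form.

sqrt(17)

deg(139) = 8; N(139) = {756, 230, 864, 491, 310, 670, 396, 461}.
Vertex 991 has 8 neighbors: 864, 694, 205, 491, 670, 454, 396, 872.
deg(461) = 8; N(461) = {139, 864, 205, 491, 310, 288, 818, 872}.
Vertex 694 has 8 neighbors: 230, 205, 310, 288, 991, 670, 396, 818.
deg(v) = 8 for all v (|V|=17); SR(17,8,3,4) — a Paley graph.
Distinct eigenvalues (to 6 d.p.): [8.0, 1.561553, -2.561553].
Lovász: ϑ = −17(-sqrt(17)/2 - 1/2)/(8+-(-sqrt(17)/2 - 1/2)) = sqrt(17).
Numerically 4.12310563.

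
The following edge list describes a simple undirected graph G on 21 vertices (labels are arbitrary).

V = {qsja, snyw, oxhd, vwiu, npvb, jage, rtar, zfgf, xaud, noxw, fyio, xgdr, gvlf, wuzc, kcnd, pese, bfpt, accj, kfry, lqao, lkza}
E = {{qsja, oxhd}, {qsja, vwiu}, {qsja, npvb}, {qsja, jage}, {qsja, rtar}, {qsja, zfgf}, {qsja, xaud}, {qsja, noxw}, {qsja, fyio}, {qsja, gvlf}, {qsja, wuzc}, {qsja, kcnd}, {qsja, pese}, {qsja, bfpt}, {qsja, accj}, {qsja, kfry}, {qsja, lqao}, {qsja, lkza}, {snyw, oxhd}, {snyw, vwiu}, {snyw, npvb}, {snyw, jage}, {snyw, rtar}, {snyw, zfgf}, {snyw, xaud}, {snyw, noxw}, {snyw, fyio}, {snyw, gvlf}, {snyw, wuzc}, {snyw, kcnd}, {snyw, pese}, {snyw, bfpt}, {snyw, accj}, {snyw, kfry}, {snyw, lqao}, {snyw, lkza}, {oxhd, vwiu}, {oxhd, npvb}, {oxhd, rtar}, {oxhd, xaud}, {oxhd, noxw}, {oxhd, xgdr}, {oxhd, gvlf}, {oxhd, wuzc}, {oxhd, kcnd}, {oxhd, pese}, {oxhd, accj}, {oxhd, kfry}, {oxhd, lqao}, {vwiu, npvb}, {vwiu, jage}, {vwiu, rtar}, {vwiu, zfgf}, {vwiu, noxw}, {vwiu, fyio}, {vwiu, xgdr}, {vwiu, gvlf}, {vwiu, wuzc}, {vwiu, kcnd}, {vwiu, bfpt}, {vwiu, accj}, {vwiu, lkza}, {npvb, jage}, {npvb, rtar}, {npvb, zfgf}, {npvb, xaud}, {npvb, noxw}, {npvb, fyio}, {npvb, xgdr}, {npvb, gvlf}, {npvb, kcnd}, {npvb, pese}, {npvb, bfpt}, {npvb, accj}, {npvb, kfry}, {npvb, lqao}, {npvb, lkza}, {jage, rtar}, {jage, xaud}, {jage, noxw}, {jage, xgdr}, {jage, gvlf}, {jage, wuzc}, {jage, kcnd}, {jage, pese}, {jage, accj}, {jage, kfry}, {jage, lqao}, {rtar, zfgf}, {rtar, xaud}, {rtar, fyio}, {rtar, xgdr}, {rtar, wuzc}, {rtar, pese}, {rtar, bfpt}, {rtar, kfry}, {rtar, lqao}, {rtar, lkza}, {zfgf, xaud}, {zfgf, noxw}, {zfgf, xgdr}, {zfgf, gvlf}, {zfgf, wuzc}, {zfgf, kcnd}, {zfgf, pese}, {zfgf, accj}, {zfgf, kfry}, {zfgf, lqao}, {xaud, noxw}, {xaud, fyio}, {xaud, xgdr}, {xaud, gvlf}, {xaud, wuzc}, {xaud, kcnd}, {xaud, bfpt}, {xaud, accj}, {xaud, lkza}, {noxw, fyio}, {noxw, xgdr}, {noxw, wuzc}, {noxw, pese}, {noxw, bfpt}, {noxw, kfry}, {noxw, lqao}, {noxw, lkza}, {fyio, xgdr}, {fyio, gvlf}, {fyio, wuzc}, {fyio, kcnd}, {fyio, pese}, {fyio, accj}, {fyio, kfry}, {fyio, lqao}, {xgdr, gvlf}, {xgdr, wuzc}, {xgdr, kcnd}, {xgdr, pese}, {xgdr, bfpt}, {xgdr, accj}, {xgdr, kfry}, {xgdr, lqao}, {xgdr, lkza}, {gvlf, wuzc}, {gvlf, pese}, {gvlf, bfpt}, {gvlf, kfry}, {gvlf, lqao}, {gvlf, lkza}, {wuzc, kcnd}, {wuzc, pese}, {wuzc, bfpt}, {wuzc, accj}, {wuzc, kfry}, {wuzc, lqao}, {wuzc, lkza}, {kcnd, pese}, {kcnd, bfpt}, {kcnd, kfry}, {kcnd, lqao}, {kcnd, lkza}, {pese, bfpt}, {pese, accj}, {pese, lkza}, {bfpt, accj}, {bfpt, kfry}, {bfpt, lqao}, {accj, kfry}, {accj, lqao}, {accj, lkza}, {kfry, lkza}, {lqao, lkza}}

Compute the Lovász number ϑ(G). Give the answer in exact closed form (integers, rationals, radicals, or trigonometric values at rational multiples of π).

6

N(lkza) = {qsja, snyw, vwiu, npvb, rtar, xaud, noxw, xgdr, gvlf, wuzc, kcnd, pese, accj, kfry, lqao}, |N(lkza)| = 15.
deg(npvb) = 19; N(npvb) = {qsja, snyw, oxhd, vwiu, jage, rtar, zfgf, xaud, noxw, fyio, xgdr, gvlf, kcnd, pese, bfpt, accj, kfry, lqao, lkza}.
Vertex zfgf has 15 neighbors: qsja, snyw, vwiu, npvb, rtar, xaud, noxw, xgdr, gvlf, wuzc, kcnd, pese, accj, kfry, lqao.
Vertex lqao has 16 neighbors: qsja, snyw, oxhd, npvb, jage, rtar, zfgf, noxw, fyio, xgdr, gvlf, wuzc, kcnd, bfpt, accj, lkza.
Complete 5-partite, parts [6, 5, 5, 3, 2]: perfect, ϑ = α = 6.
Numerically 6.000000000.
6 ≤ 6 ≤ 6: collapsed.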